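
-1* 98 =-98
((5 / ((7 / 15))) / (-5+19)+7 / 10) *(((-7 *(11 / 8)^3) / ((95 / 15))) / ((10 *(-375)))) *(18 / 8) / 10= 4300461 / 17024000000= 0.00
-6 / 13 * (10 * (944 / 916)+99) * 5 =-750930 / 2977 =-252.24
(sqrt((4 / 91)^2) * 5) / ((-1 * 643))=-20 / 58513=-0.00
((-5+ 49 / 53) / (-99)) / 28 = 6 / 4081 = 0.00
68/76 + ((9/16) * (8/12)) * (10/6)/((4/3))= 829/608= 1.36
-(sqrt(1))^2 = -1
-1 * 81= -81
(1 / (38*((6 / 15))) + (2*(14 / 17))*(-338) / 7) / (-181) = 102667 / 233852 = 0.44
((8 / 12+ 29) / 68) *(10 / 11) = 445 / 1122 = 0.40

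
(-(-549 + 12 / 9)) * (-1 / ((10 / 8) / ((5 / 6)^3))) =-41075 / 162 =-253.55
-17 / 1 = -17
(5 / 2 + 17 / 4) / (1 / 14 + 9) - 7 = -1589 / 254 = -6.26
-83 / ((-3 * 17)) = 83 / 51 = 1.63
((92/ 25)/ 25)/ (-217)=-92/ 135625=-0.00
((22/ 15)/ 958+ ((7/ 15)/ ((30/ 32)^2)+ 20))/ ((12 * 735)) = 33193343/ 14258632500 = 0.00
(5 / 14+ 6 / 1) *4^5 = 45568 / 7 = 6509.71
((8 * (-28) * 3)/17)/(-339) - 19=-36275/1921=-18.88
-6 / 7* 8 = -48 / 7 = -6.86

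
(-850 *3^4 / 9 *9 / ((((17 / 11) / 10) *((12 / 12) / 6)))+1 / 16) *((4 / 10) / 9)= -42767999 / 360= -118800.00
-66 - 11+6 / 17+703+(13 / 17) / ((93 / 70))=991174 / 1581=626.93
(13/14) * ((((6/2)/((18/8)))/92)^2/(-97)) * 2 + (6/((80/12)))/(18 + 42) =9695557/646543800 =0.01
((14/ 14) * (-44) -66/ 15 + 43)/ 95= -27/ 475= -0.06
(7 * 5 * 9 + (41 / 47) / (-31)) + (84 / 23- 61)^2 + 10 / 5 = 2779138789 / 770753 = 3605.75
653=653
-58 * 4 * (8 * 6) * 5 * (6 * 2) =-668160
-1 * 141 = -141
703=703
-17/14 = -1.21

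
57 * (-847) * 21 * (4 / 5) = -4055436 / 5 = -811087.20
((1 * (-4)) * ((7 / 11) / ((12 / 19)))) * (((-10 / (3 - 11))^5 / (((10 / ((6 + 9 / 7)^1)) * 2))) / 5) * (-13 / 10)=104975 / 90112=1.16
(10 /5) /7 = 2 /7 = 0.29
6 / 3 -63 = -61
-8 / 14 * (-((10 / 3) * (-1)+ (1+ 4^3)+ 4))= 788 / 21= 37.52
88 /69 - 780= -53732 /69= -778.72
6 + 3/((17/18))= 156/17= 9.18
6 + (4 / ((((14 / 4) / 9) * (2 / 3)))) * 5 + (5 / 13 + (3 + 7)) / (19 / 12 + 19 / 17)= 4361646 / 50141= 86.99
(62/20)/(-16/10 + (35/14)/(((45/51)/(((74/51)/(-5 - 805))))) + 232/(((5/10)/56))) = 22599/189411659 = 0.00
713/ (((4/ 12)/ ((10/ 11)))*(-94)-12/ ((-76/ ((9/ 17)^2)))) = -58726245/ 2835202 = -20.71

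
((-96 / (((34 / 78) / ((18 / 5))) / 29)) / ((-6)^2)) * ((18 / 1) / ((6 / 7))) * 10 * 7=-15960672 / 17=-938863.06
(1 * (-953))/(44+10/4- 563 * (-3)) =-1906/3471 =-0.55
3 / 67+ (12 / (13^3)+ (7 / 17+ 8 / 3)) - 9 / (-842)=19843945037 / 6321019458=3.14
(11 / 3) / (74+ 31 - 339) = -11 / 702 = -0.02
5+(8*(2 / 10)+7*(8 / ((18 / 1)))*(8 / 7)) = 457 / 45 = 10.16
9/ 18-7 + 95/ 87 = -941/ 174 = -5.41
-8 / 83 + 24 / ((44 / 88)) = 47.90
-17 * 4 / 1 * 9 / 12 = -51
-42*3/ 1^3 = -126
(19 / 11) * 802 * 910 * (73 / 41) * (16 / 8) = 2024520680 / 451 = 4488959.38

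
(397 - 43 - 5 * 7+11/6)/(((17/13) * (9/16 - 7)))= -200200/5253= -38.11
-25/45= -5/9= -0.56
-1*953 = -953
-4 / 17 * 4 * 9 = -144 / 17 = -8.47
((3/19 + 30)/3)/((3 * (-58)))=-191/3306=-0.06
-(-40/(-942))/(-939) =0.00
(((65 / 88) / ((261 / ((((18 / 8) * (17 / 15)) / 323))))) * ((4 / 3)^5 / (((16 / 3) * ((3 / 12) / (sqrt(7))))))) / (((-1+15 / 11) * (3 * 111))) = 26 * sqrt(7) / 44586369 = 0.00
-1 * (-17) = 17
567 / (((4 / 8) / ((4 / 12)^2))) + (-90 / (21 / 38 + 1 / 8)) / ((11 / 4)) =88038 / 1133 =77.70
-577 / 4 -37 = -725 / 4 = -181.25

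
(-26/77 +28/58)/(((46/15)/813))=1975590/51359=38.47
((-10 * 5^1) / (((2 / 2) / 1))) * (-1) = 50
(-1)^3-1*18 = -19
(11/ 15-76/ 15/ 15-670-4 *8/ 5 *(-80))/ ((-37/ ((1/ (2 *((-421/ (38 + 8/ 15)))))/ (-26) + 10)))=58233664129/ 1366881750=42.60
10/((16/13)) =65/8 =8.12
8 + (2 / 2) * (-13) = -5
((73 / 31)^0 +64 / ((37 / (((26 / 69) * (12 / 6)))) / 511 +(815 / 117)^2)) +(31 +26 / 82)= 1875902926109 / 55774932569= 33.63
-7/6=-1.17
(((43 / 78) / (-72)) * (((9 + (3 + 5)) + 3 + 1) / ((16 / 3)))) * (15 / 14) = -215 / 6656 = -0.03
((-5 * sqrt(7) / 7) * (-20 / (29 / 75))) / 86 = 3750 * sqrt(7) / 8729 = 1.14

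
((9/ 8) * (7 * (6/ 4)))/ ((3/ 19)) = 1197/ 16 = 74.81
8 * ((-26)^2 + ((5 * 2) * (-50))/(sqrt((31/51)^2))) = -36352/31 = -1172.65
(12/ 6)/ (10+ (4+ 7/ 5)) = 10/ 77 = 0.13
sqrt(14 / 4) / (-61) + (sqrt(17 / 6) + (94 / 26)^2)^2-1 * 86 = 131.66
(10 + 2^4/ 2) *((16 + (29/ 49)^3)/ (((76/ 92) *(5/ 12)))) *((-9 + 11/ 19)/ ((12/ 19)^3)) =-3333039204/ 117649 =-28330.37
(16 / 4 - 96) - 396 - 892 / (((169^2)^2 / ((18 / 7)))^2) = -15911441958788196647000 / 32605413849975812209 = -488.00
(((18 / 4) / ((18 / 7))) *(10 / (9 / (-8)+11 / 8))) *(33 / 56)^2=5445 / 224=24.31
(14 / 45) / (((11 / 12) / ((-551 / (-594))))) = 15428 / 49005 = 0.31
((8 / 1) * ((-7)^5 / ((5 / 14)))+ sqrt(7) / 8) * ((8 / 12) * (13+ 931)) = -3553940992 / 15+ 236 * sqrt(7) / 3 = -236929191.33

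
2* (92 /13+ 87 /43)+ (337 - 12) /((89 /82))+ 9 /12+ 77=78683905 /199004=395.39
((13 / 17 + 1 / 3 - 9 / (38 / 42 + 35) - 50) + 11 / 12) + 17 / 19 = -23059151 / 487084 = -47.34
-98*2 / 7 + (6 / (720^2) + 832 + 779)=136771201 / 86400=1583.00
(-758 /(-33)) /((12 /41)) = 15539 /198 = 78.48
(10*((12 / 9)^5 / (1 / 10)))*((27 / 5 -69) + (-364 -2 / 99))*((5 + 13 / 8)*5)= -143598284800 / 24057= -5969085.29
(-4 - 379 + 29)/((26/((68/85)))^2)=-0.34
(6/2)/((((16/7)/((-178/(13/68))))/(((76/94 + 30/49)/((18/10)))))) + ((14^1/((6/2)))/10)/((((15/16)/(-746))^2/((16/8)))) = 8516781269788/14434875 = 590014.20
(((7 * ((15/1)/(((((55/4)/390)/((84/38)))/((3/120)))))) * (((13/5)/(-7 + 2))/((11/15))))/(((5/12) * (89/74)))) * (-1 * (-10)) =-2382543072/1023055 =-2328.85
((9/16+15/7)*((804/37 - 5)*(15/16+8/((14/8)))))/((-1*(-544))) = 115722669/252485632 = 0.46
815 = 815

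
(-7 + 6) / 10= -1 / 10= -0.10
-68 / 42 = -34 / 21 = -1.62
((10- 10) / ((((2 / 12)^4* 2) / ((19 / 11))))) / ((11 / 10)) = 0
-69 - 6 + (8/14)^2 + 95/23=-79502/1127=-70.54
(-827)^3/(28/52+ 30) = -7352920679/397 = -18521210.78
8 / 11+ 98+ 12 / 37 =40314 / 407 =99.05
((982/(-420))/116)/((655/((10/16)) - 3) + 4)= -491/25553640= -0.00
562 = 562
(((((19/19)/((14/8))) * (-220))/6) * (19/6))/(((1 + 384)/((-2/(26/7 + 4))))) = 76/1701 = 0.04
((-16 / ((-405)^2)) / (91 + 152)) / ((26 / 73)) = -584 / 518154975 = -0.00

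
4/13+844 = 10976/13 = 844.31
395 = 395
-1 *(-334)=334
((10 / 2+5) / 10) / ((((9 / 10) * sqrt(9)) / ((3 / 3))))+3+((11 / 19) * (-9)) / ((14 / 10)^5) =20706178 / 8621991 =2.40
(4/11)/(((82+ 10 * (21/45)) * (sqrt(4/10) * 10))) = 3 * sqrt(10)/14300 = 0.00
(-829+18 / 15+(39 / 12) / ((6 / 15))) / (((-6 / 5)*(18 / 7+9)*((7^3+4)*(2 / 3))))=25501 / 99936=0.26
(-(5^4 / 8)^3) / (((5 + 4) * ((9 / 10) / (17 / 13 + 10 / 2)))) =-50048828125 / 134784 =-371326.18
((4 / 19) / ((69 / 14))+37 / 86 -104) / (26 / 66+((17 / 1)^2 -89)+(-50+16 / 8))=-128394871 / 188999878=-0.68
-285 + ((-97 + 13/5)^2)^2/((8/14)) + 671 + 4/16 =347429940217/2500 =138971976.09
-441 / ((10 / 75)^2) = -99225 / 4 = -24806.25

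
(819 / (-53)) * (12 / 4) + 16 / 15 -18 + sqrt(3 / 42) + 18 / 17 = -841079 / 13515 + sqrt(14) / 14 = -61.97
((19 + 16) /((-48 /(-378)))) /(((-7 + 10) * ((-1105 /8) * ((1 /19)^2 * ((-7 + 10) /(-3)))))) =53067 /221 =240.12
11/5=2.20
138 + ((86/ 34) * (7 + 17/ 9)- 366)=-31444/ 153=-205.52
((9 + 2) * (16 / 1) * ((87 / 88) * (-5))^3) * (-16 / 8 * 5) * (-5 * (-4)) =2057821875 / 484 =4251698.09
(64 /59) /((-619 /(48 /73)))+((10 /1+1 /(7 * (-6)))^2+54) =722001639953 /4702882212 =153.52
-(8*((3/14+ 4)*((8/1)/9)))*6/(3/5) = -18880/63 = -299.68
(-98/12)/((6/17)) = -833/36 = -23.14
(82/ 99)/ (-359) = -82/ 35541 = -0.00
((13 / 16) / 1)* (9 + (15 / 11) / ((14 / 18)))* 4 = 2691 / 77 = 34.95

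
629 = 629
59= 59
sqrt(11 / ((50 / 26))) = sqrt(143) / 5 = 2.39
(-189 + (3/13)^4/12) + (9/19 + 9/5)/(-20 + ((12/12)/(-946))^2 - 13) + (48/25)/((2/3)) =-298384625432261961/1602592877159300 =-186.19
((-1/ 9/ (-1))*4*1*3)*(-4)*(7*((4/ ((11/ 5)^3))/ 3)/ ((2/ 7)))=-196000/ 11979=-16.36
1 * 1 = 1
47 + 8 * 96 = 815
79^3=493039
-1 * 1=-1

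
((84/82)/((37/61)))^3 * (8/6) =22422091104/3491055413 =6.42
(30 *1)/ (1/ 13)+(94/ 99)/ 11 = 424804/ 1089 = 390.09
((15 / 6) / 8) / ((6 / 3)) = 5 / 32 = 0.16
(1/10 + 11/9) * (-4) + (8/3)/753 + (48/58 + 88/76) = -20536868/6223545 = -3.30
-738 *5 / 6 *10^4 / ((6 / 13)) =-13325000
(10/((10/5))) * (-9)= -45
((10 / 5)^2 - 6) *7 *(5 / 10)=-7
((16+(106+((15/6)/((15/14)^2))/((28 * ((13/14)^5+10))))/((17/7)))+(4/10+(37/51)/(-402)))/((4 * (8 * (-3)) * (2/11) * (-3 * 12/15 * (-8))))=-389306669725369/2172707492032512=-0.18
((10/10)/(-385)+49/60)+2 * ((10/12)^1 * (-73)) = -186113/1540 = -120.85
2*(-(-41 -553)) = 1188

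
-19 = -19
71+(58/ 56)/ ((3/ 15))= 2133/ 28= 76.18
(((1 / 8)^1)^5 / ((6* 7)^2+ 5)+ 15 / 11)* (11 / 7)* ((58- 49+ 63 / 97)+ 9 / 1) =1572923493819 / 39359315968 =39.96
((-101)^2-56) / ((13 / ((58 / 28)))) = 294205 / 182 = 1616.51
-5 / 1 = -5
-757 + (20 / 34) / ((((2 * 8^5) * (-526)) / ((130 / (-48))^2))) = -127762371203717 / 168774598656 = -757.00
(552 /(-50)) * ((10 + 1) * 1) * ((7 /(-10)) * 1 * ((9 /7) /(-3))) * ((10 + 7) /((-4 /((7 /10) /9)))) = 30107 /2500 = 12.04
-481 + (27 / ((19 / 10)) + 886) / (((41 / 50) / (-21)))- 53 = -18375186 / 779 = -23588.17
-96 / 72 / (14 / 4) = -8 / 21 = -0.38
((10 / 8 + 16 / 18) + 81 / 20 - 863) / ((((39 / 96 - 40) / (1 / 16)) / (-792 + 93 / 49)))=-199028653 / 186249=-1068.62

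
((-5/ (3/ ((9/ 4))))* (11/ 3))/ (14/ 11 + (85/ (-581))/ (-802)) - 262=-3559740677/ 13048806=-272.80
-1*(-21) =21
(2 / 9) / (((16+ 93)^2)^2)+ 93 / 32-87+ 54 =-1223417781323 / 40653550368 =-30.09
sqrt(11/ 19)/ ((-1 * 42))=-sqrt(209)/ 798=-0.02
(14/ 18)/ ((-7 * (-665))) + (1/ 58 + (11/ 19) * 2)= 407983/ 347130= 1.18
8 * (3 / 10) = 12 / 5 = 2.40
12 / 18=2 / 3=0.67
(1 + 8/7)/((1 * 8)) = 15/56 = 0.27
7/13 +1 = 20/13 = 1.54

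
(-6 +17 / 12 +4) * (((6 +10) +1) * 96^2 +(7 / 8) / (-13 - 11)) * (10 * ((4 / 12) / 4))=-1052835595 / 13824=-76159.98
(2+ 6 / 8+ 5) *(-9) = -279 / 4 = -69.75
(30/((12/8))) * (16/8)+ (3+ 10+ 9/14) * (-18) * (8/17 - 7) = 195569/119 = 1643.44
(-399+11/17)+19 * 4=-5480/17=-322.35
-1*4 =-4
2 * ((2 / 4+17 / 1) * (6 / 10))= 21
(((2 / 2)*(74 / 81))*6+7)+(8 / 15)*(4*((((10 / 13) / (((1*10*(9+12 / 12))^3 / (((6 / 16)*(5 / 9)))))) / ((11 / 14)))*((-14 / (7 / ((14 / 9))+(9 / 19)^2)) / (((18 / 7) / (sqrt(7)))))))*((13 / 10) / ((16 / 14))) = 337 / 27 -866761*sqrt(7) / 1519600500000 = 12.48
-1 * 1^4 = -1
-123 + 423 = 300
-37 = -37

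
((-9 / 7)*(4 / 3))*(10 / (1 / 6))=-720 / 7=-102.86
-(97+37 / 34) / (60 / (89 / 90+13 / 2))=-224779 / 18360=-12.24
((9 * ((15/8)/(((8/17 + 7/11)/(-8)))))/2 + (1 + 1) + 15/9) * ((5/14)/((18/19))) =-751355/34776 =-21.61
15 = 15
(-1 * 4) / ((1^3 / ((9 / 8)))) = -9 / 2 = -4.50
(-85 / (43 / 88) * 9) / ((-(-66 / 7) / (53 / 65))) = -75684 / 559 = -135.39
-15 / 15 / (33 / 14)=-14 / 33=-0.42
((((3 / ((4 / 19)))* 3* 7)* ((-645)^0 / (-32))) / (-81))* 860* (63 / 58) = 200165 / 1856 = 107.85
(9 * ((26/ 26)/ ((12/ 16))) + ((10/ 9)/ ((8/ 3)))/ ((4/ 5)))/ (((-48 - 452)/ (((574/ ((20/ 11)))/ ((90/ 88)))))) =-20870927/ 2700000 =-7.73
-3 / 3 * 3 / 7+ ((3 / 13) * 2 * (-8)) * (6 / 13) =-2523 / 1183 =-2.13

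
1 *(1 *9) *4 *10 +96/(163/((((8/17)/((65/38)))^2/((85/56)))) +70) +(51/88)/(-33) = 2007257486948891/5575541929320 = 360.01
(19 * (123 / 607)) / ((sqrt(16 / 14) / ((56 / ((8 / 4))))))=16359 * sqrt(14) / 607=100.84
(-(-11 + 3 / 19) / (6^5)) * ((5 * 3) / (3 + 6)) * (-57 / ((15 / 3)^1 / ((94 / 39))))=-0.06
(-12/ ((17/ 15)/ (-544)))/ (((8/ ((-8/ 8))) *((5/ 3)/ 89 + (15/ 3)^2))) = -28.78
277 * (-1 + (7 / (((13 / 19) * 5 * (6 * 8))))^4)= -26248029837220283 / 94758543360000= -277.00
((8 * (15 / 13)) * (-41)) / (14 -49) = 10.81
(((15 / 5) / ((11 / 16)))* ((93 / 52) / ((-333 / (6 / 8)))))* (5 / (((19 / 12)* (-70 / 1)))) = 558 / 703703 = 0.00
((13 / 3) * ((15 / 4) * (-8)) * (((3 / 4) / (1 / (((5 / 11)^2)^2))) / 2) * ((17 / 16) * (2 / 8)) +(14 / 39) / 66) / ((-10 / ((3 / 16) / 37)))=240024223 / 865360404480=0.00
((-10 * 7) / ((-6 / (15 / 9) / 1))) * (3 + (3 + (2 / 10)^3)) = 5257 / 45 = 116.82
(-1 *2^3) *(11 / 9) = -88 / 9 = -9.78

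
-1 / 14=-0.07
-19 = -19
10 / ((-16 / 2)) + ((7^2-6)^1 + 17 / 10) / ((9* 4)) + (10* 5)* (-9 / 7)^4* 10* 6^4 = 510183357599 / 288120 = 1770732.19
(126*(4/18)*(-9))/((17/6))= -1512/17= -88.94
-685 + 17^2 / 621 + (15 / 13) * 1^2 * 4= -5488988 / 8073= -679.92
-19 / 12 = -1.58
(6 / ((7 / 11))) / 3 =22 / 7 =3.14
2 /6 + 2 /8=7 /12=0.58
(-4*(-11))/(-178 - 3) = -44/181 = -0.24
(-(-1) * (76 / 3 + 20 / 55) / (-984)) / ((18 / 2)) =-106 / 36531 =-0.00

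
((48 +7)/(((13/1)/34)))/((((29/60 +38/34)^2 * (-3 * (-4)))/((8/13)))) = 2.88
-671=-671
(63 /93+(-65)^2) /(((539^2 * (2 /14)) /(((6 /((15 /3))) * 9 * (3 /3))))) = 7073784 /6432965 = 1.10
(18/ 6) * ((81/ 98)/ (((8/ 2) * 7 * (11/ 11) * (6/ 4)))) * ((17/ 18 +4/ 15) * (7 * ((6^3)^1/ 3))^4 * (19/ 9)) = 48698786304/ 5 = 9739757260.80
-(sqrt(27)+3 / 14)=-3 * sqrt(3) - 3 / 14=-5.41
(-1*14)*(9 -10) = 14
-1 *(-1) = 1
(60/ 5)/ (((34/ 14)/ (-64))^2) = 2408448/ 289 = 8333.73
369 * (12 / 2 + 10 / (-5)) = 1476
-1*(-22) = 22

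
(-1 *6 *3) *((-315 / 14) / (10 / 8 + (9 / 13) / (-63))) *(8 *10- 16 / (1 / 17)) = -28304640 / 451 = -62759.73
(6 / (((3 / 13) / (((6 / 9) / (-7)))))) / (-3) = 52 / 63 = 0.83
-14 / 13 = -1.08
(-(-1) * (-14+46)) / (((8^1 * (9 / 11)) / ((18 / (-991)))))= -88 / 991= -0.09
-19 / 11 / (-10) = 0.17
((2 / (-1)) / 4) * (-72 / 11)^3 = 186624 / 1331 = 140.21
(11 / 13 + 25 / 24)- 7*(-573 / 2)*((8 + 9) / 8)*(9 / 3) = 7979057 / 624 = 12786.95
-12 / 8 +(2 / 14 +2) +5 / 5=23 / 14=1.64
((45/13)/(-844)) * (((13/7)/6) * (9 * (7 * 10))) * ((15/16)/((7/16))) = -1.71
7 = 7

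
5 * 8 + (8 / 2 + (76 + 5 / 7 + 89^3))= 4935628 / 7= 705089.71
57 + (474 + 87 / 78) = 13835 / 26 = 532.12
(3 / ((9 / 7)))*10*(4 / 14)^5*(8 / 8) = 320 / 7203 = 0.04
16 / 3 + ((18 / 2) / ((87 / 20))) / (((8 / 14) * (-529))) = 245141 / 46023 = 5.33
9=9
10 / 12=5 / 6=0.83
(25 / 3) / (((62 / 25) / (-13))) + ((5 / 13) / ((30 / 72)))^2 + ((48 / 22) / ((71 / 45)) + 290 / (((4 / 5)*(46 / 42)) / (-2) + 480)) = -25244922192727 / 618094191858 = -40.84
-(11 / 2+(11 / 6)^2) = -319 / 36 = -8.86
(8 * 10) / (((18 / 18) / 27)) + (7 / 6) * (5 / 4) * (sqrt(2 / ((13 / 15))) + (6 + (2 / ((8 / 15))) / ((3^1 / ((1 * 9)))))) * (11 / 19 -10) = 1169185 / 608 -6265 * sqrt(390) / 5928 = 1902.13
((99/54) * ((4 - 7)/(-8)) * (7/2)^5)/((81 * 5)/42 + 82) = 1294139/328448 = 3.94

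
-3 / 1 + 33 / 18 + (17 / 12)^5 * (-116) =-41248429 / 62208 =-663.07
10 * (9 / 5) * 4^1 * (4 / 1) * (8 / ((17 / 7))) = 16128 / 17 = 948.71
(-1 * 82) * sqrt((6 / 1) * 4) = -164 * sqrt(6) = -401.72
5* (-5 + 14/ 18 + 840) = 37610/ 9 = 4178.89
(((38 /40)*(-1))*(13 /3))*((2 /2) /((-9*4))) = 247 /2160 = 0.11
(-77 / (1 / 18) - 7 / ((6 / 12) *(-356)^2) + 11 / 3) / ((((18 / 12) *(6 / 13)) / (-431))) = 1472396216551 / 1710936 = 860579.37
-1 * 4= -4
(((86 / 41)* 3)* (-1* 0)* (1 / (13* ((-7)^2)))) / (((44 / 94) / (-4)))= 0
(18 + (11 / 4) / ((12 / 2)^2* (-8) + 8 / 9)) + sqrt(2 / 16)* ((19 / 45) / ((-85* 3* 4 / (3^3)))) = 185949 / 10336 - 19* sqrt(2) / 6800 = 17.99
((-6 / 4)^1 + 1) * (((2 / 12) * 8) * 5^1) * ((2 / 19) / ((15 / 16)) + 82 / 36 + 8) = -17767 / 513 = -34.63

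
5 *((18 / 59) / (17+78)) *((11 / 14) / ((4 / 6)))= 0.02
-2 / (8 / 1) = -1 / 4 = -0.25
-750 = -750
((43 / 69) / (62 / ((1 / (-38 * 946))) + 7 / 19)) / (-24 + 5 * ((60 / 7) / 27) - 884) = 133 / 431146244976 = 0.00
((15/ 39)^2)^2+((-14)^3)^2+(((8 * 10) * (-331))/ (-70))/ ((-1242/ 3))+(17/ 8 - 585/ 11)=27421403828861843/ 3641870232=7529484.05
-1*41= -41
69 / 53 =1.30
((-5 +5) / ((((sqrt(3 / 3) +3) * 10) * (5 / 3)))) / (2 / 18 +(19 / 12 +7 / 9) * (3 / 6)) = 0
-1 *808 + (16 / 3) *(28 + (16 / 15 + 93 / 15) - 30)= -35096 / 45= -779.91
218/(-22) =-109/11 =-9.91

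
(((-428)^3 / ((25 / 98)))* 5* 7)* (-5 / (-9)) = -53784287872 / 9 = -5976031985.78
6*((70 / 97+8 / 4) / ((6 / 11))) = 29.94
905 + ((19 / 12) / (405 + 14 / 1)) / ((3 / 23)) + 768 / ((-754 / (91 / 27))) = 43821173 / 48604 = 901.60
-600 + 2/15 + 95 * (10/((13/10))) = 25526/195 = 130.90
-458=-458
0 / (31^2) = 0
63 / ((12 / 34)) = 357 / 2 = 178.50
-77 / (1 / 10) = -770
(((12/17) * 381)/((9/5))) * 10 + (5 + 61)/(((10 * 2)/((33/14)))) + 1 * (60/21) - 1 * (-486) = 4737993/2380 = 1990.75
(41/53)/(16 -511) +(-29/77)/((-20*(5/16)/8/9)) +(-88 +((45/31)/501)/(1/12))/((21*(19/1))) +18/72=1577580998263/361277462700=4.37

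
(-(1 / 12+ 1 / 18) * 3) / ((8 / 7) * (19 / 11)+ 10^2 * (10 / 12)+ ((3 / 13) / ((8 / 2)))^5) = -7318927616 / 1498460142145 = -0.00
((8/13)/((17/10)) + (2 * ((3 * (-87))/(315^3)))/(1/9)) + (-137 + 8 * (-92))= -74417164193/85278375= -872.64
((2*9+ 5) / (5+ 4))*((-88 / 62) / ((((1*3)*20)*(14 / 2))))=-253 / 29295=-0.01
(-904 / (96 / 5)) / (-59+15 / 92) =12995 / 16239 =0.80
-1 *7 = -7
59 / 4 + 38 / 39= 2453 / 156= 15.72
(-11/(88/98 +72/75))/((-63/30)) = 9625/3414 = 2.82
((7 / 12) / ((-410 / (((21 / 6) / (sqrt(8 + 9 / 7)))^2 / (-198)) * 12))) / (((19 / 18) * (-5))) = -2401 / 16041168000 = -0.00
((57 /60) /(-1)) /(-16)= 0.06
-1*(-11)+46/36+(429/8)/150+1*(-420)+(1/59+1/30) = -86513587/212400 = -407.31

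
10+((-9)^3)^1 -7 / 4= -720.75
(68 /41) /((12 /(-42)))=-238 /41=-5.80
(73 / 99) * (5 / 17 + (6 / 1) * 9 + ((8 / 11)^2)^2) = 991579075 / 24640803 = 40.24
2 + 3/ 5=13/ 5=2.60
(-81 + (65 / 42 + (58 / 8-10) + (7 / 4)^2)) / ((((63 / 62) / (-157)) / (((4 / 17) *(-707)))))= -13071258097 / 6426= -2034120.46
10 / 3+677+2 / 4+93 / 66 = 22514 / 33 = 682.24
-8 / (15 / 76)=-608 / 15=-40.53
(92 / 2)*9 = 414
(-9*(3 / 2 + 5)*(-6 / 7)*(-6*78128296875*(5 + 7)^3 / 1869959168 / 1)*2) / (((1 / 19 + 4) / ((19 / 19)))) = -42204046560609375 / 3937140592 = -10719466.47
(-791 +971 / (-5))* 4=-19704 / 5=-3940.80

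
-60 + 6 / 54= -539 / 9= -59.89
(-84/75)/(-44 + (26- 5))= 28/575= 0.05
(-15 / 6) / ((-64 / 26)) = 65 / 64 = 1.02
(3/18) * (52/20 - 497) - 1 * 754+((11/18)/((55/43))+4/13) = -977669/1170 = -835.61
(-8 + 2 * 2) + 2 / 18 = -35 / 9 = -3.89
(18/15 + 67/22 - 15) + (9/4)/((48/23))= -34061/3520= -9.68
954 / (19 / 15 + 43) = 7155 / 332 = 21.55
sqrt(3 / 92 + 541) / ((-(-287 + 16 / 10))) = 0.08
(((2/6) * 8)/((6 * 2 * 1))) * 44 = 88/9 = 9.78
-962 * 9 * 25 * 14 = -3030300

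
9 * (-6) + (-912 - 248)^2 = 1345546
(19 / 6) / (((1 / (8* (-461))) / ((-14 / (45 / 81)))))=1471512 / 5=294302.40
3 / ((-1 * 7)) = -3 / 7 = -0.43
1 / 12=0.08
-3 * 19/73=-57/73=-0.78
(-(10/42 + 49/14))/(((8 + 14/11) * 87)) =-1727/372708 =-0.00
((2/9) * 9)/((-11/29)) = -58/11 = -5.27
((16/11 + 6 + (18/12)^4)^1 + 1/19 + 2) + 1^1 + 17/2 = 80489/3344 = 24.07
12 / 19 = 0.63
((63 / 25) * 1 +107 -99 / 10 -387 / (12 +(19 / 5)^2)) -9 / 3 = 2709541 / 33050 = 81.98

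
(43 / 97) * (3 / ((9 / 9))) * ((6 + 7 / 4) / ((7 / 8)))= 7998 / 679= 11.78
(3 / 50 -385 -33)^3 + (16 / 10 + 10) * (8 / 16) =-9125397549273 / 125000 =-73003180.39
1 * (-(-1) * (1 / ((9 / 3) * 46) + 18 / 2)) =1243 / 138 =9.01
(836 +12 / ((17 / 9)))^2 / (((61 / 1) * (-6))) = -102531200 / 52887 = -1938.68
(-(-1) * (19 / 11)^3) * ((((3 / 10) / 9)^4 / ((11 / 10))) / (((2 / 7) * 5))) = 48013 / 11859210000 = 0.00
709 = 709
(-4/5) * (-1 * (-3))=-12/5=-2.40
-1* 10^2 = -100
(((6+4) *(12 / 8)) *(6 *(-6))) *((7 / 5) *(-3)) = 2268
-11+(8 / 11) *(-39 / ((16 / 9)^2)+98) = 18057 / 352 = 51.30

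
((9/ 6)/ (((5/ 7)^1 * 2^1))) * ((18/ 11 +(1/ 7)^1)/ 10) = 411/ 2200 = 0.19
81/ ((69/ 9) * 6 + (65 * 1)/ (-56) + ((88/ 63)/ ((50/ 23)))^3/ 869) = 200006344125000/ 110718551410609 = 1.81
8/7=1.14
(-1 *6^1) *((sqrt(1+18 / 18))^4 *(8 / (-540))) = 16 / 45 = 0.36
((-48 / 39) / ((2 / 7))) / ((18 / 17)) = -476 / 117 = -4.07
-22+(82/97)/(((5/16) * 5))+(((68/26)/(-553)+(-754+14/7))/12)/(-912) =-680175565493/31798384800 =-21.39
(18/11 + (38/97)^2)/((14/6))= 555738/724493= 0.77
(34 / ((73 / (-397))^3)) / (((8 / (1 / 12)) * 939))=-1063703141 / 17533774224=-0.06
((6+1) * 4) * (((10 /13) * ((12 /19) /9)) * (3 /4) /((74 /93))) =13020 /9139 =1.42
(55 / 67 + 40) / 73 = 2735 / 4891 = 0.56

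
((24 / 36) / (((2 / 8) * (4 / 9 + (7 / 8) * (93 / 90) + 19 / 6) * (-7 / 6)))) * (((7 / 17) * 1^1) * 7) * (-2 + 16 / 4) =-161280 / 55267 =-2.92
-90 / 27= -10 / 3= -3.33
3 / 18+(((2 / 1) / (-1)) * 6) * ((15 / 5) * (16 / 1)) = -3455 / 6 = -575.83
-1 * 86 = -86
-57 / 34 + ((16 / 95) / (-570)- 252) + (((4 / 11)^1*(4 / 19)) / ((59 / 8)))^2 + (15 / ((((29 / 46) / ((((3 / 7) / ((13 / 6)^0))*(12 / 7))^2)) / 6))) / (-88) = -6872329599816206263 / 26997710367115950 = -254.55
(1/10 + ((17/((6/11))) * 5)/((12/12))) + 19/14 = 33031/210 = 157.29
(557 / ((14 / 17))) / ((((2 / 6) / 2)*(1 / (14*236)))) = 13408104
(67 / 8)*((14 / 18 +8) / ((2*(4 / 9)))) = 5293 / 64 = 82.70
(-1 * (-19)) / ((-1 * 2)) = -19 / 2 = -9.50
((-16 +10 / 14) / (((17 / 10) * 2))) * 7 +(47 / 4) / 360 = -769601 / 24480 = -31.44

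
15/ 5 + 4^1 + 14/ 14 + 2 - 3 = 7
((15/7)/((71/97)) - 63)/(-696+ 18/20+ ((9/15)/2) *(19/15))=93300/1078987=0.09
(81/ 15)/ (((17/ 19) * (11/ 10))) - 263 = -48155/ 187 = -257.51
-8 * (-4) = 32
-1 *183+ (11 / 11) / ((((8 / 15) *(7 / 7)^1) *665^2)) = -129483477 / 707560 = -183.00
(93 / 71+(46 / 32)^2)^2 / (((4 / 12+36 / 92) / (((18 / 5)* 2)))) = 2338629295869 / 20647936000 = 113.26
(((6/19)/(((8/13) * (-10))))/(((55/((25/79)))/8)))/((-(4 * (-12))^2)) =13/12680448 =0.00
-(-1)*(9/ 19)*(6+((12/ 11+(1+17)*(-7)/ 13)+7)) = 5661/ 2717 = 2.08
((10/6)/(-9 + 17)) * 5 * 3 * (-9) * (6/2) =-84.38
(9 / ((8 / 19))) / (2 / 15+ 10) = 135 / 64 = 2.11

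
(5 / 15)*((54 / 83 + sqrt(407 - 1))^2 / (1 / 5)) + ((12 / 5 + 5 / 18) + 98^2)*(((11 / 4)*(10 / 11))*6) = 180*sqrt(406) / 83 + 5984234789 / 41334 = 144821.24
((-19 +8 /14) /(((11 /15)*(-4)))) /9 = 215 /308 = 0.70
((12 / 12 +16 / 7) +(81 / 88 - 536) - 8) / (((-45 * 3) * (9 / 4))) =332513 / 187110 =1.78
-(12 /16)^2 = -9 /16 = -0.56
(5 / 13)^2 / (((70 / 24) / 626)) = 37560 / 1183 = 31.75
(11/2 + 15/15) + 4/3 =47/6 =7.83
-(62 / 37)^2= -3844 / 1369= -2.81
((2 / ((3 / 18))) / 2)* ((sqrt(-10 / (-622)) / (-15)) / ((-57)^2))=-2* sqrt(1555) / 5052195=-0.00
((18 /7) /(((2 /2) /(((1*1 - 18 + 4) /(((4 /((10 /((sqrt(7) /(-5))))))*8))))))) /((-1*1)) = -2925*sqrt(7) /392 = -19.74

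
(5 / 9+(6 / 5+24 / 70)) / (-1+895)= 661 / 281610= 0.00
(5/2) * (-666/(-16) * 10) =8325/8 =1040.62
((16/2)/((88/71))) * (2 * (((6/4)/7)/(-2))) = -213/154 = -1.38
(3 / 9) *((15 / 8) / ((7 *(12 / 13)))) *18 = 195 / 112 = 1.74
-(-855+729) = 126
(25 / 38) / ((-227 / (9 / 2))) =-225 / 17252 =-0.01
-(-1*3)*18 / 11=54 / 11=4.91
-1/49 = -0.02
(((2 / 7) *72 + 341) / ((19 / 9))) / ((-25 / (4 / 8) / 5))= -22779 / 1330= -17.13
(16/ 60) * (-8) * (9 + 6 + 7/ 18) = -4432/ 135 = -32.83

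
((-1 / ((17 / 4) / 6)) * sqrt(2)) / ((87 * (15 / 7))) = -56 * sqrt(2) / 7395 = -0.01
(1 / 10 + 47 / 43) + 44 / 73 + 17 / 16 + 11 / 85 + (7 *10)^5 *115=825122185732754503 / 4269040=193280500002.99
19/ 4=4.75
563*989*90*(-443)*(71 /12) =-262698758565 /2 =-131349379282.50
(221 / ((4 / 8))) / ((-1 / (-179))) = 79118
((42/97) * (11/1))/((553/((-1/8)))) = -33/30652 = -0.00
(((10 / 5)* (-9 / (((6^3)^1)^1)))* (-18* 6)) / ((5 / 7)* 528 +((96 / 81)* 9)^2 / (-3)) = 1701 / 64112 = 0.03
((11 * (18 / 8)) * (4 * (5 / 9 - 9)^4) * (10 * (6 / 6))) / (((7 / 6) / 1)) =7339678720 / 1701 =4314919.88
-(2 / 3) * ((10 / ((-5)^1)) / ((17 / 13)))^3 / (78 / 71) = 95992 / 44217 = 2.17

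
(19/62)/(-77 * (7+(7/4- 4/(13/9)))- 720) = -494/1902997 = -0.00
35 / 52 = 0.67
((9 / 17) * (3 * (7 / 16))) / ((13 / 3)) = 0.16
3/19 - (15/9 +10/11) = -1516/627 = -2.42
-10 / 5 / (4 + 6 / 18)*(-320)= 1920 / 13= 147.69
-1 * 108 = -108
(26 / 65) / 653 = 2 / 3265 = 0.00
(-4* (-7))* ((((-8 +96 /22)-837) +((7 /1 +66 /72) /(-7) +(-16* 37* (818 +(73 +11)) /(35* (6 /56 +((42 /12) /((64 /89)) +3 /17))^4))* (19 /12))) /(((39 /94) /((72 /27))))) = -38442551508069803780599282064 /243823377167625603354435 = -157665.57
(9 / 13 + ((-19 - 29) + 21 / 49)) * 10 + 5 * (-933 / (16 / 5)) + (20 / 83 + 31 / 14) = -33218499 / 17264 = -1924.15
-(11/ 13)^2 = -121/ 169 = -0.72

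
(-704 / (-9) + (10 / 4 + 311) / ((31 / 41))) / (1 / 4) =550022 / 279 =1971.41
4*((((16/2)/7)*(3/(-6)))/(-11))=16/77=0.21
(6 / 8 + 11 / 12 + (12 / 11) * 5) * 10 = 2350 / 33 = 71.21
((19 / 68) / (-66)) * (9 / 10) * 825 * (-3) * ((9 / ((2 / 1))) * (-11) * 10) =-1269675 / 272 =-4667.92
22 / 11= 2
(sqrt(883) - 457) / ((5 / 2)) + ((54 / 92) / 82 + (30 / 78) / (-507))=-22722388843 / 124306260 + 2*sqrt(883) / 5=-170.91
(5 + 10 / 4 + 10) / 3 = 35 / 6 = 5.83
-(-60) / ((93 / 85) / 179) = 304300 / 31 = 9816.13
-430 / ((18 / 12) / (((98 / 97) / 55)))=-16856 / 3201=-5.27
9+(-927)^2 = 859338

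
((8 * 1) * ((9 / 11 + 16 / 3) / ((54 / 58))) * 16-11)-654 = 161021 / 891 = 180.72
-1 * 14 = -14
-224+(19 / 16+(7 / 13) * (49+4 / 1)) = -40409 / 208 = -194.27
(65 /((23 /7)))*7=3185 /23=138.48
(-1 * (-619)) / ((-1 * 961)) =-619 / 961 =-0.64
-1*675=-675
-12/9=-4/3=-1.33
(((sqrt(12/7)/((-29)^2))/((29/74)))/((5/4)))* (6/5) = 0.00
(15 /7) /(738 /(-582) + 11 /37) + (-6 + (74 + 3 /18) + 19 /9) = 14940895 /219492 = 68.07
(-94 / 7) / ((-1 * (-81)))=-94 / 567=-0.17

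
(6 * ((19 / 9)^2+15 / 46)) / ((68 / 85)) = 89105 / 2484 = 35.87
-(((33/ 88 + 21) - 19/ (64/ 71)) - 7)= 429/ 64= 6.70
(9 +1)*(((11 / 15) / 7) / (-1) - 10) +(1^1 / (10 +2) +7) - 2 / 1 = -2687 / 28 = -95.96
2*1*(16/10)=16/5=3.20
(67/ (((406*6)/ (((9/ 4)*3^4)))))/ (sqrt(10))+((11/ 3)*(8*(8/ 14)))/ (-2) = -176/ 21+16281*sqrt(10)/ 32480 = -6.80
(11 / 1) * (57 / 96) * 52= 2717 / 8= 339.62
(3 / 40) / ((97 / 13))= 39 / 3880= 0.01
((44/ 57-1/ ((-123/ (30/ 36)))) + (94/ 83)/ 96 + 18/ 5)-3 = 64732099/ 46553040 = 1.39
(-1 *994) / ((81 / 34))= -33796 / 81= -417.23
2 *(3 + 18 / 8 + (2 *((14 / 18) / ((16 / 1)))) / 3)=1141 / 108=10.56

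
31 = 31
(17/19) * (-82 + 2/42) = -29257/399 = -73.33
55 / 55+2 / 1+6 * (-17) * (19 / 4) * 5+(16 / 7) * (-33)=-2494.93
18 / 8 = 9 / 4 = 2.25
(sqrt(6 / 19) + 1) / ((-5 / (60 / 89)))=-12 / 89 -12* sqrt(114) / 1691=-0.21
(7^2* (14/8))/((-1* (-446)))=343/1784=0.19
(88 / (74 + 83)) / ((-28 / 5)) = -110 / 1099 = -0.10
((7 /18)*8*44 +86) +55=2501 /9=277.89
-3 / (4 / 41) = -123 / 4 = -30.75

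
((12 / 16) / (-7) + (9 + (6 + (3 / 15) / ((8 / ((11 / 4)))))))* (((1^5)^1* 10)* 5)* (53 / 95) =888121 / 2128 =417.35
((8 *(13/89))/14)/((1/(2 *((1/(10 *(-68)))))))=-13/52955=-0.00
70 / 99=0.71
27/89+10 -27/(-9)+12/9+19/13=55877/3471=16.10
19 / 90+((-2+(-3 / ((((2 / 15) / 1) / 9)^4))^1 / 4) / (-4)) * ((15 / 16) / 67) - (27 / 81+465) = 666861103049 / 12349440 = 53999.30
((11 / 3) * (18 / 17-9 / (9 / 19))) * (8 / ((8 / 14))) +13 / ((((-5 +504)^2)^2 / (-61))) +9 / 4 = -11620382757007193 / 12648305592204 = -918.73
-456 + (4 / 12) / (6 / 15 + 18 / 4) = -67022 / 147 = -455.93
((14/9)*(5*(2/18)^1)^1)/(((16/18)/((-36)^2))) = 1260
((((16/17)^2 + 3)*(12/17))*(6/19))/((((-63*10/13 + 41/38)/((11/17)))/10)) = -231248160/1954976047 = -0.12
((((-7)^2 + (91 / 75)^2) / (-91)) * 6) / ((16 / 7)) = -141953 / 97500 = -1.46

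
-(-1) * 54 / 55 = 54 / 55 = 0.98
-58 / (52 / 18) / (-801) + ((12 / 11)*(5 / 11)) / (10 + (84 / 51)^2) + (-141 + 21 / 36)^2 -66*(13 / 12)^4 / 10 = 175162069933889261 / 8887950339840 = 19707.81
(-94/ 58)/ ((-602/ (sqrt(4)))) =0.01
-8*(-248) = 1984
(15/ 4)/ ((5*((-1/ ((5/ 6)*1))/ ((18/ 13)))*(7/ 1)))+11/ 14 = 241/ 364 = 0.66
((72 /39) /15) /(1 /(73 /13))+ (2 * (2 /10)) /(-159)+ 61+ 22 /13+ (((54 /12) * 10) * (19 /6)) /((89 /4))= 834465677 /11957595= 69.79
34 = 34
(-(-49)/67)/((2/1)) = 49/134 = 0.37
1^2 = 1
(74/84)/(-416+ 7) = -37/17178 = -0.00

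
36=36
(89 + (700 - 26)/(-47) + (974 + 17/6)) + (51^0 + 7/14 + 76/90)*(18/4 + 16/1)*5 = 2185723/1692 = 1291.80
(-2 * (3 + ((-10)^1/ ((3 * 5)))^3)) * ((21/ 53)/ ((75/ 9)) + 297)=-1606.26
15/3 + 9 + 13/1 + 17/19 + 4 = 606/19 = 31.89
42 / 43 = 0.98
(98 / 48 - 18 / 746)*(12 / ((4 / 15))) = 270915 / 2984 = 90.79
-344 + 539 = 195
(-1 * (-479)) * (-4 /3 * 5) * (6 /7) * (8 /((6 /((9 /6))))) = -38320 /7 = -5474.29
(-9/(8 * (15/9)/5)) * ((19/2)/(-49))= 513/784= 0.65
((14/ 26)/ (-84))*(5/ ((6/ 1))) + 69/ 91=0.75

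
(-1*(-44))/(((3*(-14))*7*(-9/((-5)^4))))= 13750/1323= 10.39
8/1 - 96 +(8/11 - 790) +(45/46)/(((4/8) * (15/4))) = -221818/253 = -876.75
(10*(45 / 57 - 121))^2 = 521665600 / 361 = 1445057.06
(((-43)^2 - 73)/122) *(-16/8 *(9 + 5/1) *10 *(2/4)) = -124320/61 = -2038.03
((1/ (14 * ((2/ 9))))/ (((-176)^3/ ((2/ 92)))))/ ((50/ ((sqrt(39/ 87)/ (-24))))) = 3 * sqrt(377)/ 81453894860800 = 0.00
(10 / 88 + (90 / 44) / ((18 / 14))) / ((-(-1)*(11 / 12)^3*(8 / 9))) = 36450 / 14641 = 2.49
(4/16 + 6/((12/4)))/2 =9/8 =1.12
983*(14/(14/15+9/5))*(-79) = -397755.37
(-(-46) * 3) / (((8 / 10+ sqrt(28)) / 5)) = 113.27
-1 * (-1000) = 1000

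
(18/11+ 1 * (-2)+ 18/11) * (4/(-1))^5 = -14336/11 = -1303.27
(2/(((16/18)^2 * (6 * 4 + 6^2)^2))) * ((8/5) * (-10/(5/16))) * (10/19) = -9/475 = -0.02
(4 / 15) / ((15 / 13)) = 52 / 225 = 0.23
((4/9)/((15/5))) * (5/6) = 10/81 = 0.12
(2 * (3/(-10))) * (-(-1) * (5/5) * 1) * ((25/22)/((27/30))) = -25/33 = -0.76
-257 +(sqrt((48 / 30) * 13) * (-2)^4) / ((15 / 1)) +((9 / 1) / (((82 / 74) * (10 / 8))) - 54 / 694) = -17825026 / 71135 +32 * sqrt(130) / 75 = -245.72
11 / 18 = 0.61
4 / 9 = 0.44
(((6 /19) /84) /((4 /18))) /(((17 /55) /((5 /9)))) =275 /9044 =0.03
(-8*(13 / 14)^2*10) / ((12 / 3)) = -845 / 49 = -17.24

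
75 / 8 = 9.38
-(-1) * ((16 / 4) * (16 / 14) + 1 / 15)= 487 / 105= 4.64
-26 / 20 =-13 / 10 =-1.30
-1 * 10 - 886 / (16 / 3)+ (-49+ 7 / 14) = -1797 / 8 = -224.62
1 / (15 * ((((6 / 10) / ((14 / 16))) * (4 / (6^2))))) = 7 / 8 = 0.88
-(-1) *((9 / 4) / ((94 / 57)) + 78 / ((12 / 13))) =32285 / 376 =85.86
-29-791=-820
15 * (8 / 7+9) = 1065 / 7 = 152.14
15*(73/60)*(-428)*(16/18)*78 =-1624688/3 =-541562.67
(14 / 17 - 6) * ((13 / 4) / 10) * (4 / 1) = -6.73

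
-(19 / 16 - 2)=13 / 16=0.81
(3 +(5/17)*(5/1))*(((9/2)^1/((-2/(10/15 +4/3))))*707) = -241794/17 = -14223.18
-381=-381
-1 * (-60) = 60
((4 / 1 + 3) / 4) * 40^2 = 2800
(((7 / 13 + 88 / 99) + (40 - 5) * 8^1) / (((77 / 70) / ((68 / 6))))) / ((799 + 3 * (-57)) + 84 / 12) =2239036 / 490347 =4.57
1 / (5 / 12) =12 / 5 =2.40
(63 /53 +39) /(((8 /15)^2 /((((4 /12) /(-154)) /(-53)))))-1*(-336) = 4651244547 /13842752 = 336.01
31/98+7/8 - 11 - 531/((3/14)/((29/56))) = -506879/392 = -1293.06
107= 107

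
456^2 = 207936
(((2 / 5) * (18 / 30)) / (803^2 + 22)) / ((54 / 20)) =4 / 29017395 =0.00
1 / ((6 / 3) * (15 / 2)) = 1 / 15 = 0.07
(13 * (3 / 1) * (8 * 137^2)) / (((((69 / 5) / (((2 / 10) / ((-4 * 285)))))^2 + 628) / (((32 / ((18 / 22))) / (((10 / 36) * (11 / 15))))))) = 21621888 / 118988389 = 0.18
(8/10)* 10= 8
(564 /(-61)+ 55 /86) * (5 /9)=-225745 /47214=-4.78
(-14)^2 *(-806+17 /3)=-470596 /3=-156865.33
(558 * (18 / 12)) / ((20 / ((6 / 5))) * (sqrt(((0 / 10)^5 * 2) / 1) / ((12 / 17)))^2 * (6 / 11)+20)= 837 / 20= 41.85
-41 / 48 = -0.85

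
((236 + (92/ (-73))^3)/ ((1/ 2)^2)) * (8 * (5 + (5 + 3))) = 37868198784/ 389017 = 97343.30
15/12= 1.25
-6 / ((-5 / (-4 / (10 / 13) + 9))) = 114 / 25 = 4.56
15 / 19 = 0.79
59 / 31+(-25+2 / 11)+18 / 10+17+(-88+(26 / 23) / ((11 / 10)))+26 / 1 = -2552398 / 39215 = -65.09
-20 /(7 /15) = -42.86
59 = 59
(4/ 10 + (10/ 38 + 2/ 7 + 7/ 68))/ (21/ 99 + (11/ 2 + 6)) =0.09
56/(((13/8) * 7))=64/13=4.92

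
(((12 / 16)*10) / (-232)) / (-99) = 5 / 15312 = 0.00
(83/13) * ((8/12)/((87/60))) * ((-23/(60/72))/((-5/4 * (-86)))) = -61088/81055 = -0.75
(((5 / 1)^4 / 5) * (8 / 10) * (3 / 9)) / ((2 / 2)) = 100 / 3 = 33.33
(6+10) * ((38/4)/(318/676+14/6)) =154128/2843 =54.21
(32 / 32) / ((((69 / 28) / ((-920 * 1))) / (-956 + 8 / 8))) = 1069600 / 3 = 356533.33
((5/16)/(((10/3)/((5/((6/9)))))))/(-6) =-15/128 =-0.12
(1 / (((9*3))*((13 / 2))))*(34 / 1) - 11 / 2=-3725 / 702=-5.31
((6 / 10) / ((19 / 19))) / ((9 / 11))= 11 / 15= 0.73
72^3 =373248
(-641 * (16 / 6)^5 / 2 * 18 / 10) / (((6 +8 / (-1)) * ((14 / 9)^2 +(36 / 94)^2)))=4349856768 / 287005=15156.03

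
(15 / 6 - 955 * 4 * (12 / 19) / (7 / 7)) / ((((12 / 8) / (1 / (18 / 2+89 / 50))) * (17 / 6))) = -9158500 / 174097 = -52.61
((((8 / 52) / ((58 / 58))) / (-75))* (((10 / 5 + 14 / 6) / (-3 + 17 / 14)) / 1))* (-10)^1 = -56 / 1125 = -0.05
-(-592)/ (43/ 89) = 52688/ 43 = 1225.30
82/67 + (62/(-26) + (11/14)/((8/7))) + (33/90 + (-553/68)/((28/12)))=-12764329/3553680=-3.59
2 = 2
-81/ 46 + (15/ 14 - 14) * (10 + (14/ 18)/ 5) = -964003/ 7245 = -133.06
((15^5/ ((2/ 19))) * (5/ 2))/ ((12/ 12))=18035156.25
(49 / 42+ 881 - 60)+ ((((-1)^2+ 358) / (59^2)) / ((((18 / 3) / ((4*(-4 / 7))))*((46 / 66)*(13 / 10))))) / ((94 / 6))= 1689198795223 / 2054576706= 822.16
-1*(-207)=207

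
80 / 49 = 1.63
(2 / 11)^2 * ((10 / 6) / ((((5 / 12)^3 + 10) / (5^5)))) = 7200000 / 421201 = 17.09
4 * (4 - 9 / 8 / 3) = 14.50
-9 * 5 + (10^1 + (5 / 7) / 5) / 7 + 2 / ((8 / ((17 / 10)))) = -84527 / 1960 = -43.13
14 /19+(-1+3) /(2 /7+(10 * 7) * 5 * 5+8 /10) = 429681 /582236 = 0.74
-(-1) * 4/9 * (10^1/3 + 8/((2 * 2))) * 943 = 60352/27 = 2235.26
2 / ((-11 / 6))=-12 / 11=-1.09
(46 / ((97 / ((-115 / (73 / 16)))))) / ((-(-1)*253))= -3680 / 77891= -0.05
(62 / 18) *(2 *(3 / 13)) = 62 / 39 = 1.59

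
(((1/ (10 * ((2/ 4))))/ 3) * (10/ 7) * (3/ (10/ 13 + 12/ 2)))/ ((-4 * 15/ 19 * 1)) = -247/ 18480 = -0.01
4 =4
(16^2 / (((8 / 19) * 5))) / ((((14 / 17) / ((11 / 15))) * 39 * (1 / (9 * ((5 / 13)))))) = 56848 / 5915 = 9.61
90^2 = 8100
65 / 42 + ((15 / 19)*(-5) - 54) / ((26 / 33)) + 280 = 1078891 / 5187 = 208.00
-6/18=-0.33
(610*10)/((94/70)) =213500/47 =4542.55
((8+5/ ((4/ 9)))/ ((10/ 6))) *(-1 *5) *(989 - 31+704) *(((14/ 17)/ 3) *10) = -4479090/ 17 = -263475.88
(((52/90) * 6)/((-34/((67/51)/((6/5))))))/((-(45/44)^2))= 1686256/15801075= 0.11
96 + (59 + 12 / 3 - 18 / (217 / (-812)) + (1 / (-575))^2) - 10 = 2217501906 / 10249375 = 216.35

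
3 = 3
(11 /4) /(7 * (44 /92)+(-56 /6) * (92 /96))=-2277 /4634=-0.49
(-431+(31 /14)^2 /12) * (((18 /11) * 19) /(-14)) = 57726807 /60368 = 956.25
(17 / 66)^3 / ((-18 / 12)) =-0.01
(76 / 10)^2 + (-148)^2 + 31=549819 / 25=21992.76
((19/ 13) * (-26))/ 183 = -0.21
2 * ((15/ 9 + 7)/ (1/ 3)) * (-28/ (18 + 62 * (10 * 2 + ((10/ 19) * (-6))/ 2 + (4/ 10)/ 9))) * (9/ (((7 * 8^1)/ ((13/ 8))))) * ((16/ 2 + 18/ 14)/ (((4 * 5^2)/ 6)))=-10143549/ 55677776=-0.18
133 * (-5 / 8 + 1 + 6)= 6783 / 8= 847.88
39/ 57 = 13/ 19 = 0.68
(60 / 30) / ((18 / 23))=23 / 9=2.56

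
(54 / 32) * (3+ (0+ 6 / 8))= 405 / 64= 6.33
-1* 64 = -64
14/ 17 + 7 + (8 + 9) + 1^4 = 439/ 17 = 25.82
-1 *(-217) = 217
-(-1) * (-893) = -893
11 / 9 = 1.22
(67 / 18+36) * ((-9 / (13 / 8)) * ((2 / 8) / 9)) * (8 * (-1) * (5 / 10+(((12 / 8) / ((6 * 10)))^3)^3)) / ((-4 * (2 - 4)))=480597333333337 / 157286400000000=3.06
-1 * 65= -65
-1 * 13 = -13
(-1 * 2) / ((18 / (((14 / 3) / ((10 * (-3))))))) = 7 / 405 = 0.02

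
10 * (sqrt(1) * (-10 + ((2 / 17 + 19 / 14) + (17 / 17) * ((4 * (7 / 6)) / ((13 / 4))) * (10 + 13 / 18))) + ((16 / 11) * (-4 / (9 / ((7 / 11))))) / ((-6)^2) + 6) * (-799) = -91638587225 / 891891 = -102746.40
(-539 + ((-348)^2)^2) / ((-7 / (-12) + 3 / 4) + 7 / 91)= 10399653687.33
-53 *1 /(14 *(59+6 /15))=-0.06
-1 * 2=-2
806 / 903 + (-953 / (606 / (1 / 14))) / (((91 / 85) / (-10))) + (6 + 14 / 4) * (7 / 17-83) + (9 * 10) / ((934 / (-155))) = -35034869610751 / 43926344098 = -797.58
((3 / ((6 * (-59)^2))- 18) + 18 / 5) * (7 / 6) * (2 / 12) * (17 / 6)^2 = -1014046957 / 45113760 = -22.48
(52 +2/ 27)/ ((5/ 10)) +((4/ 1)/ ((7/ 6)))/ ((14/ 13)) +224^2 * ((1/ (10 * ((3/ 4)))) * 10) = 88652464/ 1323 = 67008.67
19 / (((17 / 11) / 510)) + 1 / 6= 37621 / 6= 6270.17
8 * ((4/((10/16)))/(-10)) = -128/25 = -5.12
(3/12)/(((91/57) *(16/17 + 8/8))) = 323/4004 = 0.08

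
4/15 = 0.27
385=385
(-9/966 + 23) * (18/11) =6057/161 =37.62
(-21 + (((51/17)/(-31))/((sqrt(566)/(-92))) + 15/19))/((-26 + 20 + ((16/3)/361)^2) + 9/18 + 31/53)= 2512698624/611048033 - 17157020292 * sqrt(566)/5360724393509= 4.04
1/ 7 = 0.14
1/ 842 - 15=-12629/ 842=-15.00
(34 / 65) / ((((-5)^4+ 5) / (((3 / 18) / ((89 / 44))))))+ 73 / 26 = 30699073 / 10933650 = 2.81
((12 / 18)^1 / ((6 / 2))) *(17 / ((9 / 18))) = 68 / 9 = 7.56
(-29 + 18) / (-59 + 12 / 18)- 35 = -6092 / 175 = -34.81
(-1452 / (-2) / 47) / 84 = 121 / 658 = 0.18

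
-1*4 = -4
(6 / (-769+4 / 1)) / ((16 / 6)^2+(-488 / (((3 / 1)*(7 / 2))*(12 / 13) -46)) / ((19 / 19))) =-354 / 927605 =-0.00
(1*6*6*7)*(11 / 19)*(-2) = -5544 / 19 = -291.79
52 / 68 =13 / 17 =0.76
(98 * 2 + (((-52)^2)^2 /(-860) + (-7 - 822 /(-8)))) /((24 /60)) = -7060711 /344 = -20525.32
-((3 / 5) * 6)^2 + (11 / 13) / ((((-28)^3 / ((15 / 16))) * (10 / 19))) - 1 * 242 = -58207587643 / 228300800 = -254.96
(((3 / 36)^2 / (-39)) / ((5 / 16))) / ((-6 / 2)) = 1 / 5265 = 0.00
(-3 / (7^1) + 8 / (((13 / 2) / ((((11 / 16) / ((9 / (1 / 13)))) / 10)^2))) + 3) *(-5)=-5125162447 / 398623680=-12.86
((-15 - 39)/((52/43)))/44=-1161/1144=-1.01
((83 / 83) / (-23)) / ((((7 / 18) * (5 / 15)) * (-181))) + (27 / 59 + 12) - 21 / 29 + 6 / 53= 31310898336 / 2642593303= 11.85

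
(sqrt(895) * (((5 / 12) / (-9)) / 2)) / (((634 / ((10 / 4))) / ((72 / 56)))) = -25 * sqrt(895) / 213024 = -0.00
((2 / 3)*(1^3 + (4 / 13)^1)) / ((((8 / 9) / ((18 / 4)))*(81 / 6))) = 17 / 52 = 0.33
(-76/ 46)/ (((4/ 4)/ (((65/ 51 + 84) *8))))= -1322096/ 1173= -1127.11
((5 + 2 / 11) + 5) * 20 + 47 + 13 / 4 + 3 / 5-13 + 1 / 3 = 159601 / 660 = 241.82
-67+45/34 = -2233/34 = -65.68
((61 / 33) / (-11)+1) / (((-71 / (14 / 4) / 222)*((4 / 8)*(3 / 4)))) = -625744 / 25773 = -24.28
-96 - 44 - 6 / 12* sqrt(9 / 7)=-140 - 3* sqrt(7) / 14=-140.57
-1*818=-818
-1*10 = -10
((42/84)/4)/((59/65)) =65/472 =0.14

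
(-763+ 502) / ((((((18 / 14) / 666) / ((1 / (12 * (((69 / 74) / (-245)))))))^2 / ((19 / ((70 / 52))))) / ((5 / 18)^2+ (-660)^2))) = -159219043303392229509625 / 771282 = -206434278646969888.46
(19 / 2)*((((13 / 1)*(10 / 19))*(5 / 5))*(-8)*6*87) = -271440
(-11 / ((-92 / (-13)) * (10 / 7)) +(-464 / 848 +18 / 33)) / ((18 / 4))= -584503 / 2413620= -0.24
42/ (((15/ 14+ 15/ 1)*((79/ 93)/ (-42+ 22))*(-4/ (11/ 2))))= 33418/ 395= 84.60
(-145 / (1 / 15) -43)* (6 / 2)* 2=-13308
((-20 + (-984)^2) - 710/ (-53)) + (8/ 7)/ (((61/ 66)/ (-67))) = 21910577158/ 22631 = 968166.55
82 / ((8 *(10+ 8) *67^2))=41 / 323208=0.00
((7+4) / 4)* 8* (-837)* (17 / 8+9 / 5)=-1445499 / 20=-72274.95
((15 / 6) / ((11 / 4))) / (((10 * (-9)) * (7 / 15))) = -5 / 231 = -0.02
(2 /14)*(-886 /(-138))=443 /483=0.92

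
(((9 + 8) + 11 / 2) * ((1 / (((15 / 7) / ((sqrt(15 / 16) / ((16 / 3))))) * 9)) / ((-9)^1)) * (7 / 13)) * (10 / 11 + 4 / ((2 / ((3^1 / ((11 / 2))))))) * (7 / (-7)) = 49 * sqrt(15) / 7488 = 0.03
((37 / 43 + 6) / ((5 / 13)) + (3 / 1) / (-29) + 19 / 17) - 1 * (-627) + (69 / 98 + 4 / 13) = 17470174207 / 27007526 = 646.86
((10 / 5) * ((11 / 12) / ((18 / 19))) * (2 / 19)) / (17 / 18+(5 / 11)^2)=1331 / 7521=0.18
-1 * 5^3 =-125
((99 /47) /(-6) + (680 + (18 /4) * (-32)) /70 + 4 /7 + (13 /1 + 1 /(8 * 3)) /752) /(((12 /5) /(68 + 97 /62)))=228.83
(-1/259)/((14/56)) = -4/259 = -0.02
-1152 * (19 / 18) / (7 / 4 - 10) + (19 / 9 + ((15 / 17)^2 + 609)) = 21723863 / 28611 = 759.28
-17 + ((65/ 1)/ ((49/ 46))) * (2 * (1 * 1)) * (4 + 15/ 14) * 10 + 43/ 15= 31770784/ 5145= 6175.08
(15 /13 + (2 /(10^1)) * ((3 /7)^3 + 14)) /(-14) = -44251 /156065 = -0.28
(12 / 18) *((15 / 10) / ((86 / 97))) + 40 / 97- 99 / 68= 23937 / 283628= 0.08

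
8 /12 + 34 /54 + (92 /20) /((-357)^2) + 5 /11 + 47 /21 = 83884454 /21029085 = 3.99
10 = 10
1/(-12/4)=-0.33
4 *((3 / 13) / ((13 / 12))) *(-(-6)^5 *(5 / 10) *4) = 2239488 / 169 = 13251.41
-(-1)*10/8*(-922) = -2305/2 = -1152.50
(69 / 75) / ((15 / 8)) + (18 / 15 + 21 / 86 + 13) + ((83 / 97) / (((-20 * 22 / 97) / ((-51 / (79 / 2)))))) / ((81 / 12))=1258692593 / 84075750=14.97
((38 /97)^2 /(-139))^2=2085136 /1710474238201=0.00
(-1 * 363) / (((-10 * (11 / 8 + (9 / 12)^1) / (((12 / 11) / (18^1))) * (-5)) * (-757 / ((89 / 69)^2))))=697048 / 1531732725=0.00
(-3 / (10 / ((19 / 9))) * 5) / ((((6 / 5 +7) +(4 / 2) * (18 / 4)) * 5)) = -19 / 516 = -0.04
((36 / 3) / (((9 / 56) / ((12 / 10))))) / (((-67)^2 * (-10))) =-224 / 112225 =-0.00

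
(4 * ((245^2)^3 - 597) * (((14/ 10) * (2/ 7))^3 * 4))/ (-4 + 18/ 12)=-55365148803847168/ 625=-88584238086155.47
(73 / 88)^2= 5329 / 7744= 0.69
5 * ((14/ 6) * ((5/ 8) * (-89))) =-15575/ 24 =-648.96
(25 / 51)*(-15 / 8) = -125 / 136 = -0.92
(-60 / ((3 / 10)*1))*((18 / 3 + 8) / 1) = -2800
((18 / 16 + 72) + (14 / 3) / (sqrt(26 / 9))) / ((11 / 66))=42* sqrt(26) / 13 + 1755 / 4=455.22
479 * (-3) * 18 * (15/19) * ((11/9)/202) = -123.56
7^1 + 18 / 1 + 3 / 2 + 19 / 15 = 833 / 30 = 27.77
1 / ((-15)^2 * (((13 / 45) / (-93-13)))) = -106 / 65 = -1.63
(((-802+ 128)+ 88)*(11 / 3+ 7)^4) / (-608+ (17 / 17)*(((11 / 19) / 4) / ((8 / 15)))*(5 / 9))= 373595045888 / 29935359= 12480.06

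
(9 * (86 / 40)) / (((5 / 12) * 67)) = 0.69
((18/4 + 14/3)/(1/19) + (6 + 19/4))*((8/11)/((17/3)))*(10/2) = 22190/187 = 118.66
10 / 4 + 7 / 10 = 3.20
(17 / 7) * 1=17 / 7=2.43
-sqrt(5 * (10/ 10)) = -sqrt(5) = -2.24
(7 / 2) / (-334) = -0.01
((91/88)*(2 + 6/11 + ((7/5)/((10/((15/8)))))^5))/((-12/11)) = -8353374585101/3460300800000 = -2.41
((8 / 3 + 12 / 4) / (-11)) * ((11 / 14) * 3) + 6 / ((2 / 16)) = 655 / 14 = 46.79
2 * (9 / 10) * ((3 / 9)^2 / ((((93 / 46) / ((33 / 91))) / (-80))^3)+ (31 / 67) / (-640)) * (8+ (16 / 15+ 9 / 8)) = -3478593663900374985437 / 577584174830208000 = -6022.66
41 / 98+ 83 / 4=4149 / 196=21.17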